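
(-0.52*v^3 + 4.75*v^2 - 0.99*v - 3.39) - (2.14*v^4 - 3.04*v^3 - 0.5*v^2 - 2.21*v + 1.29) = -2.14*v^4 + 2.52*v^3 + 5.25*v^2 + 1.22*v - 4.68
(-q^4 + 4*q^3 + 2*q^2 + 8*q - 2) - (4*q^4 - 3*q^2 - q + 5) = -5*q^4 + 4*q^3 + 5*q^2 + 9*q - 7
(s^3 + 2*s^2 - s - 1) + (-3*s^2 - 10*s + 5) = s^3 - s^2 - 11*s + 4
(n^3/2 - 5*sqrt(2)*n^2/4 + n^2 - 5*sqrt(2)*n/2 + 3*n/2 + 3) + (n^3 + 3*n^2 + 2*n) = 3*n^3/2 - 5*sqrt(2)*n^2/4 + 4*n^2 - 5*sqrt(2)*n/2 + 7*n/2 + 3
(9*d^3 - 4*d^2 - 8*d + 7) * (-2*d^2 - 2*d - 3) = -18*d^5 - 10*d^4 - 3*d^3 + 14*d^2 + 10*d - 21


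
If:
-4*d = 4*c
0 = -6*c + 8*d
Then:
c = 0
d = 0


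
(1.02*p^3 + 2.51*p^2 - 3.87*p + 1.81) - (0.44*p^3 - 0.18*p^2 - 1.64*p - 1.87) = 0.58*p^3 + 2.69*p^2 - 2.23*p + 3.68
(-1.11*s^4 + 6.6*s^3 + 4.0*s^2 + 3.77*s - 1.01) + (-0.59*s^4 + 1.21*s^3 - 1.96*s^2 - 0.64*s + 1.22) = -1.7*s^4 + 7.81*s^3 + 2.04*s^2 + 3.13*s + 0.21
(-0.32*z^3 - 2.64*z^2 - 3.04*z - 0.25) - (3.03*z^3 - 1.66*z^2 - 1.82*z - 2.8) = -3.35*z^3 - 0.98*z^2 - 1.22*z + 2.55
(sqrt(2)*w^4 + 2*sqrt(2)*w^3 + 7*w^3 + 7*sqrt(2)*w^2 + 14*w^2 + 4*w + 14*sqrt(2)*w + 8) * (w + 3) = sqrt(2)*w^5 + 7*w^4 + 5*sqrt(2)*w^4 + 13*sqrt(2)*w^3 + 35*w^3 + 46*w^2 + 35*sqrt(2)*w^2 + 20*w + 42*sqrt(2)*w + 24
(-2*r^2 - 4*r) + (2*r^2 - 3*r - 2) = -7*r - 2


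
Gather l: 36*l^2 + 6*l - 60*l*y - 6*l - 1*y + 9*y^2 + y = 36*l^2 - 60*l*y + 9*y^2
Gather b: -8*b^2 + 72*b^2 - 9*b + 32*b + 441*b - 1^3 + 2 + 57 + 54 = 64*b^2 + 464*b + 112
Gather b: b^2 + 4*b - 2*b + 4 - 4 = b^2 + 2*b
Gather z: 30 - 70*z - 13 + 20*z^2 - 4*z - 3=20*z^2 - 74*z + 14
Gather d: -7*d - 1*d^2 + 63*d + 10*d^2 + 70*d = 9*d^2 + 126*d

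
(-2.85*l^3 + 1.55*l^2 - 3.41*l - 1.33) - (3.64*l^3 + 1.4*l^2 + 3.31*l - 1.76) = -6.49*l^3 + 0.15*l^2 - 6.72*l + 0.43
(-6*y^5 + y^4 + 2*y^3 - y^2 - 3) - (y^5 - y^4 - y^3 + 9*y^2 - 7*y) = -7*y^5 + 2*y^4 + 3*y^3 - 10*y^2 + 7*y - 3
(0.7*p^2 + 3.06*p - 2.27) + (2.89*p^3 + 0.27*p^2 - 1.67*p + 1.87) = 2.89*p^3 + 0.97*p^2 + 1.39*p - 0.4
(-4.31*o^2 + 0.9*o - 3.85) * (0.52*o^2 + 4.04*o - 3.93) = -2.2412*o^4 - 16.9444*o^3 + 18.5723*o^2 - 19.091*o + 15.1305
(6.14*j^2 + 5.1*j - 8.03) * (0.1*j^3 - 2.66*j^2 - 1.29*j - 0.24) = 0.614*j^5 - 15.8224*j^4 - 22.2896*j^3 + 13.3072*j^2 + 9.1347*j + 1.9272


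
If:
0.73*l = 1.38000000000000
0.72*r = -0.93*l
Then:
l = 1.89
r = -2.44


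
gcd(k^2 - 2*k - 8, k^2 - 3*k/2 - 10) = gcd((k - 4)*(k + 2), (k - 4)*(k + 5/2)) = k - 4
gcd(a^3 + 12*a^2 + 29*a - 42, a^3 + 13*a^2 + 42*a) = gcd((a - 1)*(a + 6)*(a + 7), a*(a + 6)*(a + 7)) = a^2 + 13*a + 42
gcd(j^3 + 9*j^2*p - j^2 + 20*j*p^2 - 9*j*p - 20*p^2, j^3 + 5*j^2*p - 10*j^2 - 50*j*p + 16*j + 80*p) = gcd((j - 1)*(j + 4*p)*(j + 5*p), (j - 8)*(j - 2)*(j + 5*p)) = j + 5*p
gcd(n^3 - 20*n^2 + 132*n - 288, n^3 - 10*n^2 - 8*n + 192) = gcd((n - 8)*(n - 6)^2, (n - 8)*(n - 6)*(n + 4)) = n^2 - 14*n + 48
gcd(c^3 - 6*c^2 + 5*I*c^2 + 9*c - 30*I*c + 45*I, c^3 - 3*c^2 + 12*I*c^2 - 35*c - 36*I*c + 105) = c^2 + c*(-3 + 5*I) - 15*I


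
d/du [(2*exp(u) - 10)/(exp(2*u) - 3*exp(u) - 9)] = 2*(-(exp(u) - 5)*(2*exp(u) - 3) + exp(2*u) - 3*exp(u) - 9)*exp(u)/(-exp(2*u) + 3*exp(u) + 9)^2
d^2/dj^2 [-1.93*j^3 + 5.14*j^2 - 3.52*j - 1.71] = 10.28 - 11.58*j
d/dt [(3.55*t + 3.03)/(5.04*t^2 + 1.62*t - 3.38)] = (17.892*t^2 + 5.751*t - (3.55*t + 3.03)*(10.08*t + 1.62) - 11.999)/(5.04*t^2 + 1.62*t - 3.38)^2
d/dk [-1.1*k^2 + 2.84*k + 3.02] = 2.84 - 2.2*k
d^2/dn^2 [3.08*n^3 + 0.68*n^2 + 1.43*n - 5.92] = 18.48*n + 1.36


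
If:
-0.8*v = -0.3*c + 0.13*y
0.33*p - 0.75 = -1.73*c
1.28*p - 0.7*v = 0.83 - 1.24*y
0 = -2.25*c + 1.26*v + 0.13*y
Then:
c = 0.05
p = 1.99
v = 0.23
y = -1.26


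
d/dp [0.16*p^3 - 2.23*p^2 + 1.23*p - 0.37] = 0.48*p^2 - 4.46*p + 1.23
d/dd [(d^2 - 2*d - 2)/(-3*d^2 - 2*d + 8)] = 4*(-2*d^2 + d - 5)/(9*d^4 + 12*d^3 - 44*d^2 - 32*d + 64)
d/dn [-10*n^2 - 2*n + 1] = -20*n - 2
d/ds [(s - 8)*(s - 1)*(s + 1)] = 3*s^2 - 16*s - 1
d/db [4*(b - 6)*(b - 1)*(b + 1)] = 12*b^2 - 48*b - 4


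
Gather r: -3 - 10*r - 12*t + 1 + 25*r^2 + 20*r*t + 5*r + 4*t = 25*r^2 + r*(20*t - 5) - 8*t - 2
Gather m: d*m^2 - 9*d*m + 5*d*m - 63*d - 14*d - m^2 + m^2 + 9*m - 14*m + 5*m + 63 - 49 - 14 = d*m^2 - 4*d*m - 77*d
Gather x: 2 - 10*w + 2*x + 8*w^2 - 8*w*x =8*w^2 - 10*w + x*(2 - 8*w) + 2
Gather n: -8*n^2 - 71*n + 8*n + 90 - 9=-8*n^2 - 63*n + 81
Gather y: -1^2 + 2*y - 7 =2*y - 8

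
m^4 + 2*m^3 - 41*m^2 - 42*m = m*(m - 6)*(m + 1)*(m + 7)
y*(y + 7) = y^2 + 7*y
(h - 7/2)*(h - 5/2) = h^2 - 6*h + 35/4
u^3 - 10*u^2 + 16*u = u*(u - 8)*(u - 2)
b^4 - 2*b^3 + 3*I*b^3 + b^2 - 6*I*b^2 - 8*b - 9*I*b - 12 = (b - 3)*(b + 4*I)*(-I*b - I)*(I*b + 1)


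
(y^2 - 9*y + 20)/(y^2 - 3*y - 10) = (y - 4)/(y + 2)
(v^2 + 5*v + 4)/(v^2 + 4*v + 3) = (v + 4)/(v + 3)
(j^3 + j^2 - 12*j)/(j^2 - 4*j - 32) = j*(j - 3)/(j - 8)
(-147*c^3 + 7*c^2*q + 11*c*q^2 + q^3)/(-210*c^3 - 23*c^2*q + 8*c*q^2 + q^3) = (-21*c^2 + 4*c*q + q^2)/(-30*c^2 + c*q + q^2)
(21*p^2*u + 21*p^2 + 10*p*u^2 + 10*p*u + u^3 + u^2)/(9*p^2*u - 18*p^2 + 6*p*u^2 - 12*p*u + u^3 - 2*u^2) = (7*p*u + 7*p + u^2 + u)/(3*p*u - 6*p + u^2 - 2*u)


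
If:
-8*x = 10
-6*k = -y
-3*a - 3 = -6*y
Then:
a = 2*y - 1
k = y/6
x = -5/4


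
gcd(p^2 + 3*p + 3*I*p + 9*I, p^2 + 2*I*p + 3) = p + 3*I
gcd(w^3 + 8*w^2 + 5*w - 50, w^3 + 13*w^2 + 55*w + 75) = w^2 + 10*w + 25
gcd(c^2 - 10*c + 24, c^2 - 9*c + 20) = c - 4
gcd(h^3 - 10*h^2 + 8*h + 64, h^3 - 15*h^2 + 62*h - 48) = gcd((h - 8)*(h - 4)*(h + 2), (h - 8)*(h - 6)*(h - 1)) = h - 8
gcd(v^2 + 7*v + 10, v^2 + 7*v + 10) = v^2 + 7*v + 10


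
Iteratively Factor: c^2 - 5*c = (c - 5)*(c)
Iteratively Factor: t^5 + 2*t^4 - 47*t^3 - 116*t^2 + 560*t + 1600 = (t + 4)*(t^4 - 2*t^3 - 39*t^2 + 40*t + 400) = (t + 4)^2*(t^3 - 6*t^2 - 15*t + 100) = (t - 5)*(t + 4)^2*(t^2 - t - 20) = (t - 5)*(t + 4)^3*(t - 5)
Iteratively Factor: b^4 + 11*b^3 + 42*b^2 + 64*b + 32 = (b + 1)*(b^3 + 10*b^2 + 32*b + 32) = (b + 1)*(b + 4)*(b^2 + 6*b + 8) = (b + 1)*(b + 4)^2*(b + 2)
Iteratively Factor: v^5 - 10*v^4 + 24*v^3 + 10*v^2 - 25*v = (v - 5)*(v^4 - 5*v^3 - v^2 + 5*v) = v*(v - 5)*(v^3 - 5*v^2 - v + 5) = v*(v - 5)*(v + 1)*(v^2 - 6*v + 5) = v*(v - 5)^2*(v + 1)*(v - 1)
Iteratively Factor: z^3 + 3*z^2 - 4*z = (z)*(z^2 + 3*z - 4) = z*(z + 4)*(z - 1)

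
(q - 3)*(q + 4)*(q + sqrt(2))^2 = q^4 + q^3 + 2*sqrt(2)*q^3 - 10*q^2 + 2*sqrt(2)*q^2 - 24*sqrt(2)*q + 2*q - 24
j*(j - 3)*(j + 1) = j^3 - 2*j^2 - 3*j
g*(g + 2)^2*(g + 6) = g^4 + 10*g^3 + 28*g^2 + 24*g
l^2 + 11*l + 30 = (l + 5)*(l + 6)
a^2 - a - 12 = (a - 4)*(a + 3)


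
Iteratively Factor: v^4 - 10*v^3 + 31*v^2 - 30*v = (v)*(v^3 - 10*v^2 + 31*v - 30) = v*(v - 5)*(v^2 - 5*v + 6) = v*(v - 5)*(v - 3)*(v - 2)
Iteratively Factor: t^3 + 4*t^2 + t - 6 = (t + 2)*(t^2 + 2*t - 3) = (t - 1)*(t + 2)*(t + 3)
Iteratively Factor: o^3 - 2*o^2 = (o)*(o^2 - 2*o) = o*(o - 2)*(o)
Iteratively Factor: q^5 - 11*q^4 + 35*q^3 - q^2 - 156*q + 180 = (q + 2)*(q^4 - 13*q^3 + 61*q^2 - 123*q + 90) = (q - 2)*(q + 2)*(q^3 - 11*q^2 + 39*q - 45) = (q - 3)*(q - 2)*(q + 2)*(q^2 - 8*q + 15) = (q - 3)^2*(q - 2)*(q + 2)*(q - 5)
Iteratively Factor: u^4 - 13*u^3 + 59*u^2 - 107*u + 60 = (u - 4)*(u^3 - 9*u^2 + 23*u - 15) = (u - 5)*(u - 4)*(u^2 - 4*u + 3) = (u - 5)*(u - 4)*(u - 1)*(u - 3)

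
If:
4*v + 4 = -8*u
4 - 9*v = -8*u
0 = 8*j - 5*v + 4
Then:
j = -1/2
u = -1/2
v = 0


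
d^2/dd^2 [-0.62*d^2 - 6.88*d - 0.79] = -1.24000000000000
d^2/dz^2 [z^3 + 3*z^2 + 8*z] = 6*z + 6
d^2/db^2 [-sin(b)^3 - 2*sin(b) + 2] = (9*sin(b)^2 - 4)*sin(b)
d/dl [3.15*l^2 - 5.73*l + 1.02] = 6.3*l - 5.73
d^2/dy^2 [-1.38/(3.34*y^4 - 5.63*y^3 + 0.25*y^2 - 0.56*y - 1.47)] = ((55.3104*y^2 - 46.6164*y + 0.69)*(-3.34*y^4 + 5.63*y^3 - 0.25*y^2 + 0.56*y + 1.47) + 1.38*(13.36*y^3 - 16.89*y^2 + 0.5*y - 0.56)*(26.72*y^3 - 33.78*y^2 + 1.0*y - 1.12))/(-3.34*y^4 + 5.63*y^3 - 0.25*y^2 + 0.56*y + 1.47)^3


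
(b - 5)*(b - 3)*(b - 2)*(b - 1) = b^4 - 11*b^3 + 41*b^2 - 61*b + 30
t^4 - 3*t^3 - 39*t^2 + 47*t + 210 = (t - 7)*(t - 3)*(t + 2)*(t + 5)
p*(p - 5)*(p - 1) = p^3 - 6*p^2 + 5*p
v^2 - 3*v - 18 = (v - 6)*(v + 3)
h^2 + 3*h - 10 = (h - 2)*(h + 5)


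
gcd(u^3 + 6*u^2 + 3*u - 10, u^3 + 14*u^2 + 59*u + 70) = u^2 + 7*u + 10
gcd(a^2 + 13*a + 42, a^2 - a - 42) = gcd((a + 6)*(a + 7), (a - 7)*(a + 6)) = a + 6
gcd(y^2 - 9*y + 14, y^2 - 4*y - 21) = y - 7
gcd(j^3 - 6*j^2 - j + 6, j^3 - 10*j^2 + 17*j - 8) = j - 1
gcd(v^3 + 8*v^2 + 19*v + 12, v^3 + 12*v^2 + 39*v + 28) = v^2 + 5*v + 4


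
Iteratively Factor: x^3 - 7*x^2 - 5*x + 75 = (x + 3)*(x^2 - 10*x + 25) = (x - 5)*(x + 3)*(x - 5)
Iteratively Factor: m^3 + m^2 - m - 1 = (m - 1)*(m^2 + 2*m + 1) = (m - 1)*(m + 1)*(m + 1)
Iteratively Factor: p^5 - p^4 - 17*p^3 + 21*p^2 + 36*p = (p - 3)*(p^4 + 2*p^3 - 11*p^2 - 12*p) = p*(p - 3)*(p^3 + 2*p^2 - 11*p - 12) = p*(p - 3)*(p + 4)*(p^2 - 2*p - 3) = p*(p - 3)*(p + 1)*(p + 4)*(p - 3)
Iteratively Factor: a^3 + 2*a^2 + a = (a + 1)*(a^2 + a) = (a + 1)^2*(a)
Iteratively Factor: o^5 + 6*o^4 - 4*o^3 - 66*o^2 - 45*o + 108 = (o - 1)*(o^4 + 7*o^3 + 3*o^2 - 63*o - 108) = (o - 3)*(o - 1)*(o^3 + 10*o^2 + 33*o + 36) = (o - 3)*(o - 1)*(o + 4)*(o^2 + 6*o + 9) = (o - 3)*(o - 1)*(o + 3)*(o + 4)*(o + 3)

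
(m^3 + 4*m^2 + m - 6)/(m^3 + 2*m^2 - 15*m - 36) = (m^2 + m - 2)/(m^2 - m - 12)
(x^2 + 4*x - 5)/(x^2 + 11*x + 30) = (x - 1)/(x + 6)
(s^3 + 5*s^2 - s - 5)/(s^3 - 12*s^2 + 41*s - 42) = (s^3 + 5*s^2 - s - 5)/(s^3 - 12*s^2 + 41*s - 42)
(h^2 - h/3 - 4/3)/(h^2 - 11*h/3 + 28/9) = 3*(h + 1)/(3*h - 7)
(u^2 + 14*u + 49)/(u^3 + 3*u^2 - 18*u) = (u^2 + 14*u + 49)/(u*(u^2 + 3*u - 18))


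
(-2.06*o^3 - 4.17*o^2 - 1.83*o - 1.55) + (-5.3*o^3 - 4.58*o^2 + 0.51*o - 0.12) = -7.36*o^3 - 8.75*o^2 - 1.32*o - 1.67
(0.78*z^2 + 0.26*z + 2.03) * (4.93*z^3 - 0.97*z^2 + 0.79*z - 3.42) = 3.8454*z^5 + 0.5252*z^4 + 10.3719*z^3 - 4.4313*z^2 + 0.7145*z - 6.9426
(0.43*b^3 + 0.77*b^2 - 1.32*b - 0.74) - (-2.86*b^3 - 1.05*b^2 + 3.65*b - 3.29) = 3.29*b^3 + 1.82*b^2 - 4.97*b + 2.55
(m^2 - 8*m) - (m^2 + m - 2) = 2 - 9*m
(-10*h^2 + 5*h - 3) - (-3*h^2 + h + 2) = -7*h^2 + 4*h - 5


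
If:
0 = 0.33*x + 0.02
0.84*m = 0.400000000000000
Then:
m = 0.48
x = -0.06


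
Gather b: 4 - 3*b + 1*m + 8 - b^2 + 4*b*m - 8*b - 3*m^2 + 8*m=-b^2 + b*(4*m - 11) - 3*m^2 + 9*m + 12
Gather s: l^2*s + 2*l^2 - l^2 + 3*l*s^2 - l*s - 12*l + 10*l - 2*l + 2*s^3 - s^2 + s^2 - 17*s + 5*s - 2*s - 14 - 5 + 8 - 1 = l^2 + 3*l*s^2 - 4*l + 2*s^3 + s*(l^2 - l - 14) - 12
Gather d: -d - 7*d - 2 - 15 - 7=-8*d - 24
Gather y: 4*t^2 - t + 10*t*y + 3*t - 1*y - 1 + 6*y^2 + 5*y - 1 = 4*t^2 + 2*t + 6*y^2 + y*(10*t + 4) - 2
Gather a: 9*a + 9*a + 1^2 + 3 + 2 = 18*a + 6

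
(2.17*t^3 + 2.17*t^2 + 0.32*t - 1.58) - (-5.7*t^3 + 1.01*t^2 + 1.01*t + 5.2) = 7.87*t^3 + 1.16*t^2 - 0.69*t - 6.78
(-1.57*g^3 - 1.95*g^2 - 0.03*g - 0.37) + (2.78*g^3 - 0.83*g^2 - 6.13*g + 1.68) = 1.21*g^3 - 2.78*g^2 - 6.16*g + 1.31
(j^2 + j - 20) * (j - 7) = j^3 - 6*j^2 - 27*j + 140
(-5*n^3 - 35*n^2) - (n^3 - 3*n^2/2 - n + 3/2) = -6*n^3 - 67*n^2/2 + n - 3/2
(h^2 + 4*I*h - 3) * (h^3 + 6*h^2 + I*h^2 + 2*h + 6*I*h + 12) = h^5 + 6*h^4 + 5*I*h^4 - 5*h^3 + 30*I*h^3 - 30*h^2 + 5*I*h^2 - 6*h + 30*I*h - 36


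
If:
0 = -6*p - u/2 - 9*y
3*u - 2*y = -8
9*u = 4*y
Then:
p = -166/9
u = 16/3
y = 12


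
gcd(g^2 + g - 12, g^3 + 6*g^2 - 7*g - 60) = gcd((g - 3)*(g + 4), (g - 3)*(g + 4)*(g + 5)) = g^2 + g - 12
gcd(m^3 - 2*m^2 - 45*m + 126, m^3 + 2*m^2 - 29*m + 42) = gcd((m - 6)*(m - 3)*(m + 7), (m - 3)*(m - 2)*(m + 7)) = m^2 + 4*m - 21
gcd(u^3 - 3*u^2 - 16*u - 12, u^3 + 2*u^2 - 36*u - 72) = u^2 - 4*u - 12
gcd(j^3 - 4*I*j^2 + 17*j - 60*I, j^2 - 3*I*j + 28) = j + 4*I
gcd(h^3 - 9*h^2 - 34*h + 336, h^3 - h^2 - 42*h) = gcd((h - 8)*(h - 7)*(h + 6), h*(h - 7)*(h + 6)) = h^2 - h - 42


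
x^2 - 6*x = x*(x - 6)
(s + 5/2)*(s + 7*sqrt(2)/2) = s^2 + 5*s/2 + 7*sqrt(2)*s/2 + 35*sqrt(2)/4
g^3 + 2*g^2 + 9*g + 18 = (g + 2)*(g - 3*I)*(g + 3*I)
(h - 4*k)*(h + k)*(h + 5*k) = h^3 + 2*h^2*k - 19*h*k^2 - 20*k^3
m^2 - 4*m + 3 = (m - 3)*(m - 1)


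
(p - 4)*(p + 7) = p^2 + 3*p - 28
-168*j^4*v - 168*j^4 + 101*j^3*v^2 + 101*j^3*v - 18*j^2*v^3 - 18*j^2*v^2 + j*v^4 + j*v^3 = (-8*j + v)*(-7*j + v)*(-3*j + v)*(j*v + j)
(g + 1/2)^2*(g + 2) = g^3 + 3*g^2 + 9*g/4 + 1/2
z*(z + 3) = z^2 + 3*z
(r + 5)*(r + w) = r^2 + r*w + 5*r + 5*w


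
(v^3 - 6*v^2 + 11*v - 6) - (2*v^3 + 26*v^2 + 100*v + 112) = -v^3 - 32*v^2 - 89*v - 118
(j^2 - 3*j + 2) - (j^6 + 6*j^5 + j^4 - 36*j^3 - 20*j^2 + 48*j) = -j^6 - 6*j^5 - j^4 + 36*j^3 + 21*j^2 - 51*j + 2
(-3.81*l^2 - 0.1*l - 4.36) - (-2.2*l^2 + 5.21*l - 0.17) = -1.61*l^2 - 5.31*l - 4.19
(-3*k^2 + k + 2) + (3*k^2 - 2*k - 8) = -k - 6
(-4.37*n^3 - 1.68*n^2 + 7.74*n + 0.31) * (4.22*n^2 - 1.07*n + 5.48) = -18.4414*n^5 - 2.4137*n^4 + 10.5128*n^3 - 16.18*n^2 + 42.0835*n + 1.6988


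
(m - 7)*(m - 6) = m^2 - 13*m + 42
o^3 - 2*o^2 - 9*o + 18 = (o - 3)*(o - 2)*(o + 3)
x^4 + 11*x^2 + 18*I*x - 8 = (x - 4*I)*(x + I)^2*(x + 2*I)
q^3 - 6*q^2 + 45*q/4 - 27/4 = (q - 3)*(q - 3/2)^2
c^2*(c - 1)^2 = c^4 - 2*c^3 + c^2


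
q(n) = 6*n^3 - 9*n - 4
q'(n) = 18*n^2 - 9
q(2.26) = 44.92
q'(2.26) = 82.94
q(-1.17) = -3.08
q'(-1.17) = 15.64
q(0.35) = -6.89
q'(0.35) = -6.80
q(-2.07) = -38.59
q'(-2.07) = 68.13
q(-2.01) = -34.63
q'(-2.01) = 63.72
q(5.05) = 723.28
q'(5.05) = 450.04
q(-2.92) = -127.10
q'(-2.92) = 144.48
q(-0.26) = -1.77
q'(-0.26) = -7.78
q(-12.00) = -10264.00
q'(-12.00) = 2583.00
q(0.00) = -4.00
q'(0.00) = -9.00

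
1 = 1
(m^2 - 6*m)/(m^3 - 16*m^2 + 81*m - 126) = m/(m^2 - 10*m + 21)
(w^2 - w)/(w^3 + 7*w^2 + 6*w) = (w - 1)/(w^2 + 7*w + 6)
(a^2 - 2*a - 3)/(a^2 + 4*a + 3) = (a - 3)/(a + 3)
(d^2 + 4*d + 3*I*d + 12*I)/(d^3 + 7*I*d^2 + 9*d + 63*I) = (d + 4)/(d^2 + 4*I*d + 21)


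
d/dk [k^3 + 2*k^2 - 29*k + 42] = 3*k^2 + 4*k - 29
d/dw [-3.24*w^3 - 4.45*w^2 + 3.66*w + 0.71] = -9.72*w^2 - 8.9*w + 3.66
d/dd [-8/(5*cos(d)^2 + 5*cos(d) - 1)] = -40*(2*cos(d) + 1)*sin(d)/(5*cos(d)^2 + 5*cos(d) - 1)^2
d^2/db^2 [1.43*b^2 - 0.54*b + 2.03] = 2.86000000000000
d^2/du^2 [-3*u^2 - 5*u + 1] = -6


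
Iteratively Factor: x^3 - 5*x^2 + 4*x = (x - 1)*(x^2 - 4*x) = x*(x - 1)*(x - 4)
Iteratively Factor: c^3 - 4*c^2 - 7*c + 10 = (c - 1)*(c^2 - 3*c - 10) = (c - 5)*(c - 1)*(c + 2)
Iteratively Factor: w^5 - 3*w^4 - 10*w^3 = (w)*(w^4 - 3*w^3 - 10*w^2) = w*(w - 5)*(w^3 + 2*w^2) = w^2*(w - 5)*(w^2 + 2*w) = w^2*(w - 5)*(w + 2)*(w)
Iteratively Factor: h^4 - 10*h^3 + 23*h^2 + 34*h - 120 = (h - 5)*(h^3 - 5*h^2 - 2*h + 24) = (h - 5)*(h - 3)*(h^2 - 2*h - 8) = (h - 5)*(h - 4)*(h - 3)*(h + 2)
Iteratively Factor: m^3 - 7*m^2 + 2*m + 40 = (m + 2)*(m^2 - 9*m + 20) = (m - 5)*(m + 2)*(m - 4)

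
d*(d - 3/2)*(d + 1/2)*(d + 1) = d^4 - 7*d^2/4 - 3*d/4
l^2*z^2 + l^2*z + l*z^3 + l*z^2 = z*(l + z)*(l*z + l)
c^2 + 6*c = c*(c + 6)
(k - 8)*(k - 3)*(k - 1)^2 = k^4 - 13*k^3 + 47*k^2 - 59*k + 24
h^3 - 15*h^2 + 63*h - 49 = (h - 7)^2*(h - 1)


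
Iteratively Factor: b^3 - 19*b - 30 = (b - 5)*(b^2 + 5*b + 6) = (b - 5)*(b + 3)*(b + 2)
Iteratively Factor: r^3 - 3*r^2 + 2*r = (r - 2)*(r^2 - r) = r*(r - 2)*(r - 1)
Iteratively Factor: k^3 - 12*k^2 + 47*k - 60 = (k - 4)*(k^2 - 8*k + 15) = (k - 4)*(k - 3)*(k - 5)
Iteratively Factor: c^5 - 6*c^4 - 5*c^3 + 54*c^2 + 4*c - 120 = (c - 2)*(c^4 - 4*c^3 - 13*c^2 + 28*c + 60) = (c - 2)*(c + 2)*(c^3 - 6*c^2 - c + 30) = (c - 2)*(c + 2)^2*(c^2 - 8*c + 15) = (c - 3)*(c - 2)*(c + 2)^2*(c - 5)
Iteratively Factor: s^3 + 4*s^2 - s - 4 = (s + 4)*(s^2 - 1) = (s + 1)*(s + 4)*(s - 1)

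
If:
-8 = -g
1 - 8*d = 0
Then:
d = 1/8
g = 8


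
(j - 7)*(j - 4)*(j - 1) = j^3 - 12*j^2 + 39*j - 28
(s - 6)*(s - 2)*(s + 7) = s^3 - s^2 - 44*s + 84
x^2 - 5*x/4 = x*(x - 5/4)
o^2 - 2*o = o*(o - 2)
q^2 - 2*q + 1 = (q - 1)^2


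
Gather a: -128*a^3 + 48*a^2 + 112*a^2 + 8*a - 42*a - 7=-128*a^3 + 160*a^2 - 34*a - 7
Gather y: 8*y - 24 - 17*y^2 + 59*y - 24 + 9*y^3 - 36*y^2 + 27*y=9*y^3 - 53*y^2 + 94*y - 48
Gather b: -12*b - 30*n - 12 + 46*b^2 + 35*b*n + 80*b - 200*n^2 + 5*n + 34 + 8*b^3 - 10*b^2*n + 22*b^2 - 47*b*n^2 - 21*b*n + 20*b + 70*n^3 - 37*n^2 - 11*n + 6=8*b^3 + b^2*(68 - 10*n) + b*(-47*n^2 + 14*n + 88) + 70*n^3 - 237*n^2 - 36*n + 28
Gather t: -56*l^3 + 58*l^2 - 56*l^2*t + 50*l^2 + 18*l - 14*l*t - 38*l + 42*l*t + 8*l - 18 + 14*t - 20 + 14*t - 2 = -56*l^3 + 108*l^2 - 12*l + t*(-56*l^2 + 28*l + 28) - 40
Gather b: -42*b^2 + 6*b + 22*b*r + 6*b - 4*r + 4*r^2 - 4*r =-42*b^2 + b*(22*r + 12) + 4*r^2 - 8*r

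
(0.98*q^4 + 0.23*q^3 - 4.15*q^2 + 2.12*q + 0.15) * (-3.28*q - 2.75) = -3.2144*q^5 - 3.4494*q^4 + 12.9795*q^3 + 4.4589*q^2 - 6.322*q - 0.4125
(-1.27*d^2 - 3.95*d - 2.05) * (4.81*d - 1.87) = -6.1087*d^3 - 16.6246*d^2 - 2.474*d + 3.8335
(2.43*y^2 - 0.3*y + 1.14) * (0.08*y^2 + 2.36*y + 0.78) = 0.1944*y^4 + 5.7108*y^3 + 1.2786*y^2 + 2.4564*y + 0.8892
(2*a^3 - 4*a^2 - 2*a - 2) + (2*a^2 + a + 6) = 2*a^3 - 2*a^2 - a + 4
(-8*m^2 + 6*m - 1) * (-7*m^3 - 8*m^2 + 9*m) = 56*m^5 + 22*m^4 - 113*m^3 + 62*m^2 - 9*m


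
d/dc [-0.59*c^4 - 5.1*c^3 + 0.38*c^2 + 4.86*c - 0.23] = -2.36*c^3 - 15.3*c^2 + 0.76*c + 4.86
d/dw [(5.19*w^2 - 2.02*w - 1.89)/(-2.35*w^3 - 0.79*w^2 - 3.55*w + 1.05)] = (12.1965*w^4 - 9.494*w^3 - 33.3448*w^2 + 7.9128*w - 8.8305)/(5.5225*w^6 + 3.713*w^5 + 17.3091*w^4 + 0.673999999999999*w^3 + 10.9435*w^2 - 7.455*w + 1.1025)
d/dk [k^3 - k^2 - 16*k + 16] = 3*k^2 - 2*k - 16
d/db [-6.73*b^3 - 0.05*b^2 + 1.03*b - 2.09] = -20.19*b^2 - 0.1*b + 1.03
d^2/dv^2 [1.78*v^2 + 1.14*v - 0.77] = 3.56000000000000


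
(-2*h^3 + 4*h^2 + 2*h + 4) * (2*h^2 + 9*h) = -4*h^5 - 10*h^4 + 40*h^3 + 26*h^2 + 36*h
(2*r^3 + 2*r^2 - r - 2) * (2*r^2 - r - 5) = 4*r^5 + 2*r^4 - 14*r^3 - 13*r^2 + 7*r + 10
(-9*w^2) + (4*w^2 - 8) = -5*w^2 - 8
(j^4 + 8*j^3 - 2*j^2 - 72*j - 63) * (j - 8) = j^5 - 66*j^3 - 56*j^2 + 513*j + 504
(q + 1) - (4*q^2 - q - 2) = -4*q^2 + 2*q + 3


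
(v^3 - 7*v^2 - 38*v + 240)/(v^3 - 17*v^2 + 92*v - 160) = (v + 6)/(v - 4)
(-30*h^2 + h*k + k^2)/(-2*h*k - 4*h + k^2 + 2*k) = (30*h^2 - h*k - k^2)/(2*h*k + 4*h - k^2 - 2*k)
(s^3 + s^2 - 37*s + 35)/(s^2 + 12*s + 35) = (s^2 - 6*s + 5)/(s + 5)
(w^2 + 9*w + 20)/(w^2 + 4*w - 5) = (w + 4)/(w - 1)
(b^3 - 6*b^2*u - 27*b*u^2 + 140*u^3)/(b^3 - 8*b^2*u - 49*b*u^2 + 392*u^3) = (-b^2 - b*u + 20*u^2)/(-b^2 + b*u + 56*u^2)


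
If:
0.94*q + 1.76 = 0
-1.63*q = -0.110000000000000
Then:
No Solution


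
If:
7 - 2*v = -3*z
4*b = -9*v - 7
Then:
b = -27*z/8 - 77/8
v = 3*z/2 + 7/2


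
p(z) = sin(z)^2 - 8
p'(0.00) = 0.00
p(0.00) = -8.00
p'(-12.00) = 0.91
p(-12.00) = -7.71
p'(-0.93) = -0.96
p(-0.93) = -7.36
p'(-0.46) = -0.80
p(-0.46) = -7.80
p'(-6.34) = -0.11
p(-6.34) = -8.00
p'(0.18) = 0.35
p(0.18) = -7.97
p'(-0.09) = -0.18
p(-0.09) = -7.99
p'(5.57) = -0.99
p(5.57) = -7.57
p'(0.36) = 0.66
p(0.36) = -7.88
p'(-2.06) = 0.83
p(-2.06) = -7.22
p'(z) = 2*sin(z)*cos(z)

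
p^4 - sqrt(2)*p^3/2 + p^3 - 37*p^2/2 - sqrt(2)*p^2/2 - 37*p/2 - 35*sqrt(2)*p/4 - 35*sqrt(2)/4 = (p + 1)*(p - 7*sqrt(2)/2)*(p + sqrt(2)/2)*(p + 5*sqrt(2)/2)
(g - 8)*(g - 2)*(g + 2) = g^3 - 8*g^2 - 4*g + 32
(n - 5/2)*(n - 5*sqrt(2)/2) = n^2 - 5*sqrt(2)*n/2 - 5*n/2 + 25*sqrt(2)/4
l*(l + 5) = l^2 + 5*l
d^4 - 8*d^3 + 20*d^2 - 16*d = d*(d - 4)*(d - 2)^2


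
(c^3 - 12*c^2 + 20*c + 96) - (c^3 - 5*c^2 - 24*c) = -7*c^2 + 44*c + 96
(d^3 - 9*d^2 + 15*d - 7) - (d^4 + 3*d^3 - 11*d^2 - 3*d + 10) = -d^4 - 2*d^3 + 2*d^2 + 18*d - 17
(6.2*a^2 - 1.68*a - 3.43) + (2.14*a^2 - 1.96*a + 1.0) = 8.34*a^2 - 3.64*a - 2.43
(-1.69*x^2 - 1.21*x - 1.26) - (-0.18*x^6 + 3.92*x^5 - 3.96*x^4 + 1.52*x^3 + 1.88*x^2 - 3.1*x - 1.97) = 0.18*x^6 - 3.92*x^5 + 3.96*x^4 - 1.52*x^3 - 3.57*x^2 + 1.89*x + 0.71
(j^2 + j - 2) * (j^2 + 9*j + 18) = j^4 + 10*j^3 + 25*j^2 - 36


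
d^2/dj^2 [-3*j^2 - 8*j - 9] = -6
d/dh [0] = 0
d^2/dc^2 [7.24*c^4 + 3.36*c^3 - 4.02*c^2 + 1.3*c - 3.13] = 86.88*c^2 + 20.16*c - 8.04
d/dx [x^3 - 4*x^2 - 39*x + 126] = 3*x^2 - 8*x - 39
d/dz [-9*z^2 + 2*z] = 2 - 18*z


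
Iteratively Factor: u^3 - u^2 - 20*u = (u)*(u^2 - u - 20) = u*(u - 5)*(u + 4)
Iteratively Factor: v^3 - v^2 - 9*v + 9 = (v - 3)*(v^2 + 2*v - 3) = (v - 3)*(v + 3)*(v - 1)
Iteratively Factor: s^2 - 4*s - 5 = (s + 1)*(s - 5)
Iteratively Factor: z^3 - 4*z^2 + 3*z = (z - 1)*(z^2 - 3*z) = z*(z - 1)*(z - 3)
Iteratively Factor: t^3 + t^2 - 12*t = (t + 4)*(t^2 - 3*t) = (t - 3)*(t + 4)*(t)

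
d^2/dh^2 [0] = 0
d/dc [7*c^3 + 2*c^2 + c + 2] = 21*c^2 + 4*c + 1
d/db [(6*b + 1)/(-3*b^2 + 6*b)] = 2*(3*b^2 + b - 1)/(3*b^2*(b^2 - 4*b + 4))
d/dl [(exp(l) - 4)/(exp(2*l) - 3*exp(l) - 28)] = (-(exp(l) - 4)*(2*exp(l) - 3) + exp(2*l) - 3*exp(l) - 28)*exp(l)/(-exp(2*l) + 3*exp(l) + 28)^2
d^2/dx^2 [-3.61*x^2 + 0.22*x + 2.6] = -7.22000000000000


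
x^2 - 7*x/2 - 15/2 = (x - 5)*(x + 3/2)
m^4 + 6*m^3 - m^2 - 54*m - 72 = (m - 3)*(m + 2)*(m + 3)*(m + 4)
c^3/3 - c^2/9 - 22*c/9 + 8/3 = (c/3 + 1)*(c - 2)*(c - 4/3)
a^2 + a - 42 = (a - 6)*(a + 7)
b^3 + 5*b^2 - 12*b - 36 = (b - 3)*(b + 2)*(b + 6)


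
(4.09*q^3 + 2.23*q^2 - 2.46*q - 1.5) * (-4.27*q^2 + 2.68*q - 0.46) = -17.4643*q^5 + 1.4391*q^4 + 14.5992*q^3 - 1.2136*q^2 - 2.8884*q + 0.69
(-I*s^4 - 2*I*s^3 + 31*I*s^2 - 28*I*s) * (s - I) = -I*s^5 - s^4 - 2*I*s^4 - 2*s^3 + 31*I*s^3 + 31*s^2 - 28*I*s^2 - 28*s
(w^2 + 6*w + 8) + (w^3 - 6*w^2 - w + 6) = w^3 - 5*w^2 + 5*w + 14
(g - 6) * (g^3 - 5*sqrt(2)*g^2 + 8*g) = g^4 - 5*sqrt(2)*g^3 - 6*g^3 + 8*g^2 + 30*sqrt(2)*g^2 - 48*g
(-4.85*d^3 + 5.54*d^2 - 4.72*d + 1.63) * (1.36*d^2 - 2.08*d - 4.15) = -6.596*d^5 + 17.6224*d^4 + 2.1851*d^3 - 10.9566*d^2 + 16.1976*d - 6.7645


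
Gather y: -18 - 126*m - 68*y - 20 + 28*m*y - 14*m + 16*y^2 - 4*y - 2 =-140*m + 16*y^2 + y*(28*m - 72) - 40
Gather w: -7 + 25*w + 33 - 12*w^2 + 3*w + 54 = -12*w^2 + 28*w + 80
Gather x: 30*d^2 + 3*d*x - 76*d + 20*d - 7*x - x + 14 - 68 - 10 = 30*d^2 - 56*d + x*(3*d - 8) - 64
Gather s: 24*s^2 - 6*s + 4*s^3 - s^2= 4*s^3 + 23*s^2 - 6*s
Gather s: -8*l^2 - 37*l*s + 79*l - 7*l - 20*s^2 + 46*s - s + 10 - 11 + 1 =-8*l^2 + 72*l - 20*s^2 + s*(45 - 37*l)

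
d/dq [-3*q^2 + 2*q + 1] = 2 - 6*q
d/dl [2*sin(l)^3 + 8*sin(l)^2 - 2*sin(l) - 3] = 2*(3*sin(l)^2 + 8*sin(l) - 1)*cos(l)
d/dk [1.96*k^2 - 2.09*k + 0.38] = 3.92*k - 2.09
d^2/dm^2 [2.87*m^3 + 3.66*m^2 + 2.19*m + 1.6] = 17.22*m + 7.32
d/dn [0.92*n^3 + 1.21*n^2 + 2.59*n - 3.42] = 2.76*n^2 + 2.42*n + 2.59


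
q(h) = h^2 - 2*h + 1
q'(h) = 2*h - 2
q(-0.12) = 1.25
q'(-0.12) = -2.24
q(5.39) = 19.27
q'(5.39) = 8.78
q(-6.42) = 55.06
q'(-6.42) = -14.84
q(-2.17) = 10.05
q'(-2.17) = -6.34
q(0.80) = 0.04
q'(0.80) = -0.40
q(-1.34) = 5.48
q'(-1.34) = -4.68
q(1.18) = 0.03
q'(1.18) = 0.36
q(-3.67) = 21.81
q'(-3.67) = -9.34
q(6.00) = 25.00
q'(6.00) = 10.00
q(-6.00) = 49.00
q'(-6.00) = -14.00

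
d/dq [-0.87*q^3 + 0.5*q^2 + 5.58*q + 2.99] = -2.61*q^2 + 1.0*q + 5.58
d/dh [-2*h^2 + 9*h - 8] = 9 - 4*h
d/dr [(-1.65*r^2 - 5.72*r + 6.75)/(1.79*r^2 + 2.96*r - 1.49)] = (5.3548*r^2 - 19.248*r - 11.4572)/(3.2041*r^4 + 10.5968*r^3 + 3.4274*r^2 - 8.8208*r + 2.2201)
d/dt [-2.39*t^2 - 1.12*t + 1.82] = -4.78*t - 1.12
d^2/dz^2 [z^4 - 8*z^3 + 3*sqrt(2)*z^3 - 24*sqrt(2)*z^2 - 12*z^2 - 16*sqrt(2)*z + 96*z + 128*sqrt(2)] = 12*z^2 - 48*z + 18*sqrt(2)*z - 48*sqrt(2) - 24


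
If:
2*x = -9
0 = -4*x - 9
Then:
No Solution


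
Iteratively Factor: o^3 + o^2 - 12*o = (o - 3)*(o^2 + 4*o) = (o - 3)*(o + 4)*(o)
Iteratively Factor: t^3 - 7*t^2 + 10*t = (t)*(t^2 - 7*t + 10) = t*(t - 2)*(t - 5)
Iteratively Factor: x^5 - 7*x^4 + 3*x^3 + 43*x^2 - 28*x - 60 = (x + 2)*(x^4 - 9*x^3 + 21*x^2 + x - 30) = (x - 2)*(x + 2)*(x^3 - 7*x^2 + 7*x + 15) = (x - 5)*(x - 2)*(x + 2)*(x^2 - 2*x - 3) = (x - 5)*(x - 3)*(x - 2)*(x + 2)*(x + 1)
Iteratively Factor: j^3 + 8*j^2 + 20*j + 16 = (j + 2)*(j^2 + 6*j + 8) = (j + 2)*(j + 4)*(j + 2)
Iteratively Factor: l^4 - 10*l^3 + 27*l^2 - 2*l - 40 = (l - 5)*(l^3 - 5*l^2 + 2*l + 8) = (l - 5)*(l - 2)*(l^2 - 3*l - 4) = (l - 5)*(l - 2)*(l + 1)*(l - 4)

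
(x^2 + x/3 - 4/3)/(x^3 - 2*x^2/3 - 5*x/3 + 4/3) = 1/(x - 1)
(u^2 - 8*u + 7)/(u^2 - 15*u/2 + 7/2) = 2*(u - 1)/(2*u - 1)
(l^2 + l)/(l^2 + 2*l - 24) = l*(l + 1)/(l^2 + 2*l - 24)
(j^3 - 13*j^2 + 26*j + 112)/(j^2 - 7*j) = j - 6 - 16/j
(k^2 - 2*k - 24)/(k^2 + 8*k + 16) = (k - 6)/(k + 4)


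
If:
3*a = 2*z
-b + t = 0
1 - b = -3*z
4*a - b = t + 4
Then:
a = -6/5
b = -22/5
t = -22/5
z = -9/5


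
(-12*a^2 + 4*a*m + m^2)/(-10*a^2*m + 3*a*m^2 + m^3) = (6*a + m)/(m*(5*a + m))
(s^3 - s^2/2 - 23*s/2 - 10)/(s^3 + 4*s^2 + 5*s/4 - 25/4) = 2*(s^2 - 3*s - 4)/(2*s^2 + 3*s - 5)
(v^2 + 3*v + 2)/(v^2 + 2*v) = (v + 1)/v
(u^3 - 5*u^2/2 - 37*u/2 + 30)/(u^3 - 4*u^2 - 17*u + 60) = (u - 3/2)/(u - 3)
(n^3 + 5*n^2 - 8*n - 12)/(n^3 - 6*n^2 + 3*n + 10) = (n + 6)/(n - 5)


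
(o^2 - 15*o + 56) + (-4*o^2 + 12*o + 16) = -3*o^2 - 3*o + 72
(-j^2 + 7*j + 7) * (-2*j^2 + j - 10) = 2*j^4 - 15*j^3 + 3*j^2 - 63*j - 70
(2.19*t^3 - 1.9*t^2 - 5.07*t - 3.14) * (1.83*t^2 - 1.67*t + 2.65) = 4.0077*t^5 - 7.1343*t^4 - 0.301600000000001*t^3 - 2.3143*t^2 - 8.1917*t - 8.321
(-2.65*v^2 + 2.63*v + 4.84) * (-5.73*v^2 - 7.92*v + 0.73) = 15.1845*v^4 + 5.9181*v^3 - 50.4973*v^2 - 36.4129*v + 3.5332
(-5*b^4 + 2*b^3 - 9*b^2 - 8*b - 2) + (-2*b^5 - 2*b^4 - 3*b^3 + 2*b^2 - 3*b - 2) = -2*b^5 - 7*b^4 - b^3 - 7*b^2 - 11*b - 4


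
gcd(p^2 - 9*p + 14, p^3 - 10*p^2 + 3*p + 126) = p - 7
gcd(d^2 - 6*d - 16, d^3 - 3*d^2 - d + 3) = 1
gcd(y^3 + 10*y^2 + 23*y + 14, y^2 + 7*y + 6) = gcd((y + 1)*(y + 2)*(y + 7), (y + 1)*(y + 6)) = y + 1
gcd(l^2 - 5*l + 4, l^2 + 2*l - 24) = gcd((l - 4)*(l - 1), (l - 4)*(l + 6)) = l - 4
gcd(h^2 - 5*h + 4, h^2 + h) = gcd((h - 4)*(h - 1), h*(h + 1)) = 1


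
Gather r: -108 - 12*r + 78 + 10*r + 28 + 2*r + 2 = 0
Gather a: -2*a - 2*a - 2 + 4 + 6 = 8 - 4*a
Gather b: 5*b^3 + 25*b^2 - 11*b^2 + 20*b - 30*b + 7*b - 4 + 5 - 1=5*b^3 + 14*b^2 - 3*b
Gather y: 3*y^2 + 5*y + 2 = 3*y^2 + 5*y + 2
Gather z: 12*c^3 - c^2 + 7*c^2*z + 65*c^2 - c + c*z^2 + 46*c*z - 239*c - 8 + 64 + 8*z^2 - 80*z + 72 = 12*c^3 + 64*c^2 - 240*c + z^2*(c + 8) + z*(7*c^2 + 46*c - 80) + 128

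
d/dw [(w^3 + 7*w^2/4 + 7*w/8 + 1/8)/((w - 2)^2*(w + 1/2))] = 3*(-7*w - 4)/(4*(w^3 - 6*w^2 + 12*w - 8))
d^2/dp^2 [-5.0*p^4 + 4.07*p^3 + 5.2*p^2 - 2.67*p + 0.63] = -60.0*p^2 + 24.42*p + 10.4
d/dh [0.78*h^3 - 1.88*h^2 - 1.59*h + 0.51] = 2.34*h^2 - 3.76*h - 1.59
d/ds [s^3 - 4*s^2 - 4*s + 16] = 3*s^2 - 8*s - 4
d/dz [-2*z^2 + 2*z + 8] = 2 - 4*z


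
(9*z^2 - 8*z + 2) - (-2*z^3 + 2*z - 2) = 2*z^3 + 9*z^2 - 10*z + 4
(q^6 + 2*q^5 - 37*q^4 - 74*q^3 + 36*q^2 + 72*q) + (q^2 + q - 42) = q^6 + 2*q^5 - 37*q^4 - 74*q^3 + 37*q^2 + 73*q - 42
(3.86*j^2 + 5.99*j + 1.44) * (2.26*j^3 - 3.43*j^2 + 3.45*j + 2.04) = 8.7236*j^5 + 0.297599999999999*j^4 - 3.9743*j^3 + 23.6007*j^2 + 17.1876*j + 2.9376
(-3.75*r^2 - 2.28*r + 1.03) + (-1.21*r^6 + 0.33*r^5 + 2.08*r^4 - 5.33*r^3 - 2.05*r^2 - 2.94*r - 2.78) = -1.21*r^6 + 0.33*r^5 + 2.08*r^4 - 5.33*r^3 - 5.8*r^2 - 5.22*r - 1.75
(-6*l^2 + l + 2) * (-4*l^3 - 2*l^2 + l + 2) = 24*l^5 + 8*l^4 - 16*l^3 - 15*l^2 + 4*l + 4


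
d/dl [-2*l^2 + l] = 1 - 4*l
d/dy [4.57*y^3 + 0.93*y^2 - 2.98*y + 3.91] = 13.71*y^2 + 1.86*y - 2.98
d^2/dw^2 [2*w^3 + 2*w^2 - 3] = 12*w + 4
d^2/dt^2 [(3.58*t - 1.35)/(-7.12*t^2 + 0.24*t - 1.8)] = (-(3.58*t - 1.35)*(14.24*t - 0.24)*(28.48*t - 0.48) + (152.9376*t - 20.9424)*(7.12*t^2 - 0.24*t + 1.8))/(7.12*t^2 - 0.24*t + 1.8)^3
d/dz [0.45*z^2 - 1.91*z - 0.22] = 0.9*z - 1.91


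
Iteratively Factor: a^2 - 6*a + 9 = (a - 3)*(a - 3)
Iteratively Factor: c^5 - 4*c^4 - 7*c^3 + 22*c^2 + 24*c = (c)*(c^4 - 4*c^3 - 7*c^2 + 22*c + 24) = c*(c - 3)*(c^3 - c^2 - 10*c - 8) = c*(c - 3)*(c + 1)*(c^2 - 2*c - 8) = c*(c - 3)*(c + 1)*(c + 2)*(c - 4)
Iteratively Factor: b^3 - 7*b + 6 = (b + 3)*(b^2 - 3*b + 2) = (b - 2)*(b + 3)*(b - 1)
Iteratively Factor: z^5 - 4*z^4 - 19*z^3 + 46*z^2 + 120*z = (z + 2)*(z^4 - 6*z^3 - 7*z^2 + 60*z) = (z - 4)*(z + 2)*(z^3 - 2*z^2 - 15*z) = z*(z - 4)*(z + 2)*(z^2 - 2*z - 15) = z*(z - 4)*(z + 2)*(z + 3)*(z - 5)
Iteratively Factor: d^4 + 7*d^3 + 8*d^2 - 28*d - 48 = (d + 2)*(d^3 + 5*d^2 - 2*d - 24) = (d + 2)*(d + 4)*(d^2 + d - 6) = (d - 2)*(d + 2)*(d + 4)*(d + 3)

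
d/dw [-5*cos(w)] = 5*sin(w)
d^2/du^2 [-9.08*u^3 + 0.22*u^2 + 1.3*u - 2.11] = 0.44 - 54.48*u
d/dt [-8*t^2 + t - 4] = 1 - 16*t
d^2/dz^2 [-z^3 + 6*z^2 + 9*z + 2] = 12 - 6*z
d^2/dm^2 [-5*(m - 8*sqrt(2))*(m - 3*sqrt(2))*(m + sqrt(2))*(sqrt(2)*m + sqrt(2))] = -60*sqrt(2)*m^2 - 30*sqrt(2)*m + 600*m - 260*sqrt(2) + 200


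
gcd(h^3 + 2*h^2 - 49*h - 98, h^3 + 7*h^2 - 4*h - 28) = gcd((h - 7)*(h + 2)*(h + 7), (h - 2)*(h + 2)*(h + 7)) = h^2 + 9*h + 14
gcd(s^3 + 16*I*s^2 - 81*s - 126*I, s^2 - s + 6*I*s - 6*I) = s + 6*I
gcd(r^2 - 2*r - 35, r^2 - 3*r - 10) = 1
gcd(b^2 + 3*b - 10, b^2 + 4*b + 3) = 1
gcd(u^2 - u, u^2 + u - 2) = u - 1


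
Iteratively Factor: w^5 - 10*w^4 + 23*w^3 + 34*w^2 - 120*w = (w - 5)*(w^4 - 5*w^3 - 2*w^2 + 24*w) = w*(w - 5)*(w^3 - 5*w^2 - 2*w + 24) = w*(w - 5)*(w - 3)*(w^2 - 2*w - 8) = w*(w - 5)*(w - 3)*(w + 2)*(w - 4)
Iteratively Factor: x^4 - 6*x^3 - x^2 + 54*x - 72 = (x - 4)*(x^3 - 2*x^2 - 9*x + 18) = (x - 4)*(x + 3)*(x^2 - 5*x + 6) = (x - 4)*(x - 3)*(x + 3)*(x - 2)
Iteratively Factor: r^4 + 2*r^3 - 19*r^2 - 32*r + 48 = (r + 4)*(r^3 - 2*r^2 - 11*r + 12) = (r + 3)*(r + 4)*(r^2 - 5*r + 4) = (r - 4)*(r + 3)*(r + 4)*(r - 1)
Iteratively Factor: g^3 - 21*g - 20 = (g - 5)*(g^2 + 5*g + 4) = (g - 5)*(g + 1)*(g + 4)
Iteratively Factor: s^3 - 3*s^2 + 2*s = (s - 2)*(s^2 - s) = s*(s - 2)*(s - 1)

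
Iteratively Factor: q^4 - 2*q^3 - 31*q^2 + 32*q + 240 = (q - 4)*(q^3 + 2*q^2 - 23*q - 60) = (q - 4)*(q + 4)*(q^2 - 2*q - 15) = (q - 5)*(q - 4)*(q + 4)*(q + 3)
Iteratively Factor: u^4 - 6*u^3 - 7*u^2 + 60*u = (u - 5)*(u^3 - u^2 - 12*u) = (u - 5)*(u - 4)*(u^2 + 3*u) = u*(u - 5)*(u - 4)*(u + 3)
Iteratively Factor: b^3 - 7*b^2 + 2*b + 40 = (b - 5)*(b^2 - 2*b - 8) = (b - 5)*(b - 4)*(b + 2)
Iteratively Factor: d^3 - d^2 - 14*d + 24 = (d - 3)*(d^2 + 2*d - 8) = (d - 3)*(d + 4)*(d - 2)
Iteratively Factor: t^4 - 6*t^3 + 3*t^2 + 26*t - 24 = (t - 1)*(t^3 - 5*t^2 - 2*t + 24) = (t - 3)*(t - 1)*(t^2 - 2*t - 8) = (t - 4)*(t - 3)*(t - 1)*(t + 2)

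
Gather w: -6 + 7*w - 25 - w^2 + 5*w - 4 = -w^2 + 12*w - 35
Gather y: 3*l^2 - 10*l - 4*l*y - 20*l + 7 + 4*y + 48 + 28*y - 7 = 3*l^2 - 30*l + y*(32 - 4*l) + 48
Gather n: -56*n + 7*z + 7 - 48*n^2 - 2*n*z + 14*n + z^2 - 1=-48*n^2 + n*(-2*z - 42) + z^2 + 7*z + 6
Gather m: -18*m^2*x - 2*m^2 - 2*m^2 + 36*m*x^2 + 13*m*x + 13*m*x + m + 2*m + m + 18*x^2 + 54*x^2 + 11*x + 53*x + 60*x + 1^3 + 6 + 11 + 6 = m^2*(-18*x - 4) + m*(36*x^2 + 26*x + 4) + 72*x^2 + 124*x + 24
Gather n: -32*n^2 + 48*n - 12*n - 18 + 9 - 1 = -32*n^2 + 36*n - 10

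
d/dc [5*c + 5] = 5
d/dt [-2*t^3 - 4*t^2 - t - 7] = -6*t^2 - 8*t - 1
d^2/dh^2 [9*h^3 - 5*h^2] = 54*h - 10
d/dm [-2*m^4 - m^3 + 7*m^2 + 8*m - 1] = -8*m^3 - 3*m^2 + 14*m + 8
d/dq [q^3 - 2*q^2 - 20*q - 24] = 3*q^2 - 4*q - 20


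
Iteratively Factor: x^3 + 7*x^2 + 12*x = (x + 3)*(x^2 + 4*x) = (x + 3)*(x + 4)*(x)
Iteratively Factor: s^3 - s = (s)*(s^2 - 1) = s*(s - 1)*(s + 1)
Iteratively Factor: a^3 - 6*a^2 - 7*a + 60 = (a - 5)*(a^2 - a - 12) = (a - 5)*(a + 3)*(a - 4)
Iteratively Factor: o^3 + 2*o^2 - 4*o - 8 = (o + 2)*(o^2 - 4) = (o - 2)*(o + 2)*(o + 2)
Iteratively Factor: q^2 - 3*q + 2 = (q - 2)*(q - 1)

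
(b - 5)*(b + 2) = b^2 - 3*b - 10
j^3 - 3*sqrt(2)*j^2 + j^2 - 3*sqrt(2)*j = j*(j + 1)*(j - 3*sqrt(2))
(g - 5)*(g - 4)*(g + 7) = g^3 - 2*g^2 - 43*g + 140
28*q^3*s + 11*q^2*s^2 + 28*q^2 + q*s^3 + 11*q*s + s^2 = (4*q + s)*(7*q + s)*(q*s + 1)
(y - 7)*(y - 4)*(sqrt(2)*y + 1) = sqrt(2)*y^3 - 11*sqrt(2)*y^2 + y^2 - 11*y + 28*sqrt(2)*y + 28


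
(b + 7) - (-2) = b + 9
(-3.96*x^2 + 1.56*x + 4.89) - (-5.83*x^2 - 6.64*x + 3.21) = 1.87*x^2 + 8.2*x + 1.68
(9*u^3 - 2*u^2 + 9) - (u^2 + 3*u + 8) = 9*u^3 - 3*u^2 - 3*u + 1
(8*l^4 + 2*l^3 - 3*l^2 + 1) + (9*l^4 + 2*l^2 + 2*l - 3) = 17*l^4 + 2*l^3 - l^2 + 2*l - 2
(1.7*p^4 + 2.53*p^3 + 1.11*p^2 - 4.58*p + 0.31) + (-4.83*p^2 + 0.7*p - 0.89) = 1.7*p^4 + 2.53*p^3 - 3.72*p^2 - 3.88*p - 0.58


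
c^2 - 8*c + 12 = (c - 6)*(c - 2)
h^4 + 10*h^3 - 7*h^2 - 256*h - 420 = (h - 5)*(h + 2)*(h + 6)*(h + 7)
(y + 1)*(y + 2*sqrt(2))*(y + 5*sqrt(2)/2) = y^3 + y^2 + 9*sqrt(2)*y^2/2 + 9*sqrt(2)*y/2 + 10*y + 10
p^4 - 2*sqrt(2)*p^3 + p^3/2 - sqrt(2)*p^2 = p^2*(p + 1/2)*(p - 2*sqrt(2))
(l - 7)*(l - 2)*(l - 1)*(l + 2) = l^4 - 8*l^3 + 3*l^2 + 32*l - 28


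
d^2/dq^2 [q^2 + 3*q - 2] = 2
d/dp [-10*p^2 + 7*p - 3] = 7 - 20*p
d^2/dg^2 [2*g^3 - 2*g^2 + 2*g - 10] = 12*g - 4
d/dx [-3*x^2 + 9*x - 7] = 9 - 6*x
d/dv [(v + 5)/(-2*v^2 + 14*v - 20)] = (-v^2 + 7*v + (v + 5)*(2*v - 7) - 10)/(2*(v^2 - 7*v + 10)^2)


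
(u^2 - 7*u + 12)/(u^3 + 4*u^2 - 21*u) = (u - 4)/(u*(u + 7))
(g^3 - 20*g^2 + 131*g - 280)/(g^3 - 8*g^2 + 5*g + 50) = (g^2 - 15*g + 56)/(g^2 - 3*g - 10)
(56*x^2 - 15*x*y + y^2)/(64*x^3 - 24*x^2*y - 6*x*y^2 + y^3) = (7*x - y)/(8*x^2 - 2*x*y - y^2)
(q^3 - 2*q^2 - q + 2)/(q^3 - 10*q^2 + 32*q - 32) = (q^2 - 1)/(q^2 - 8*q + 16)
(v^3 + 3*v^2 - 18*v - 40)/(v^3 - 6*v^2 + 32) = (v + 5)/(v - 4)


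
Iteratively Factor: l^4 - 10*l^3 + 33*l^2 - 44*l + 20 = (l - 1)*(l^3 - 9*l^2 + 24*l - 20) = (l - 2)*(l - 1)*(l^2 - 7*l + 10) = (l - 5)*(l - 2)*(l - 1)*(l - 2)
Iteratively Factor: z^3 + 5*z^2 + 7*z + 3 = (z + 1)*(z^2 + 4*z + 3) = (z + 1)*(z + 3)*(z + 1)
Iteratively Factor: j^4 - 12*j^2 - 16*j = (j)*(j^3 - 12*j - 16) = j*(j + 2)*(j^2 - 2*j - 8) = j*(j + 2)^2*(j - 4)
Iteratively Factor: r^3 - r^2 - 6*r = (r)*(r^2 - r - 6) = r*(r + 2)*(r - 3)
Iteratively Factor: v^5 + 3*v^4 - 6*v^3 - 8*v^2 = (v + 4)*(v^4 - v^3 - 2*v^2) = (v + 1)*(v + 4)*(v^3 - 2*v^2) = v*(v + 1)*(v + 4)*(v^2 - 2*v) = v^2*(v + 1)*(v + 4)*(v - 2)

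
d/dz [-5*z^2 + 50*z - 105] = 50 - 10*z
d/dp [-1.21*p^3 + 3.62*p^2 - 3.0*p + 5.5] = -3.63*p^2 + 7.24*p - 3.0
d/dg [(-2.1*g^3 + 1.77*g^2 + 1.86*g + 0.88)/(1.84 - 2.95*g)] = (12.39*g^3 - 16.8135*g^2 + 6.5136*g + 6.0184)/(8.7025*g^2 - 10.856*g + 3.3856)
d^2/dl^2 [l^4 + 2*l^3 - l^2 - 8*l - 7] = 12*l^2 + 12*l - 2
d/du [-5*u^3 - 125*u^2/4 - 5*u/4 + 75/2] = -15*u^2 - 125*u/2 - 5/4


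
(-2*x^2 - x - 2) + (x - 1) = -2*x^2 - 3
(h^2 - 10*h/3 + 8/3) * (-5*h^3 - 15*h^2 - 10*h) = -5*h^5 + 5*h^4/3 + 80*h^3/3 - 20*h^2/3 - 80*h/3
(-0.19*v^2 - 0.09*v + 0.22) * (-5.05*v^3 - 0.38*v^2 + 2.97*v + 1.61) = 0.9595*v^5 + 0.5267*v^4 - 1.6411*v^3 - 0.6568*v^2 + 0.5085*v + 0.3542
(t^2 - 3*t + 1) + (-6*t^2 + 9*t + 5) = -5*t^2 + 6*t + 6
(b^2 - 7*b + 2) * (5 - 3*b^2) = -3*b^4 + 21*b^3 - b^2 - 35*b + 10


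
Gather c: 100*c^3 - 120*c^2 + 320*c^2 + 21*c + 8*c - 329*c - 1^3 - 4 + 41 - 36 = 100*c^3 + 200*c^2 - 300*c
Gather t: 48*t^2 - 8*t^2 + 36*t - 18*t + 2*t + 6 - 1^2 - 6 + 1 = 40*t^2 + 20*t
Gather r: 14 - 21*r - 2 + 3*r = 12 - 18*r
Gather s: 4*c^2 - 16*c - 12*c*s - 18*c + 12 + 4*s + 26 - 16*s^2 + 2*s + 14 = 4*c^2 - 34*c - 16*s^2 + s*(6 - 12*c) + 52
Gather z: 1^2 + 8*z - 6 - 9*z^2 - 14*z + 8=-9*z^2 - 6*z + 3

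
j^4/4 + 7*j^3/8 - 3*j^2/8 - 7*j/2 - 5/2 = (j/4 + 1/4)*(j - 2)*(j + 2)*(j + 5/2)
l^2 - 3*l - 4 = (l - 4)*(l + 1)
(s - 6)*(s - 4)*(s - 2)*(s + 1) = s^4 - 11*s^3 + 32*s^2 - 4*s - 48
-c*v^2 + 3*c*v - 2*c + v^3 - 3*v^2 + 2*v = (-c + v)*(v - 2)*(v - 1)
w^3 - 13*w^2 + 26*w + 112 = (w - 8)*(w - 7)*(w + 2)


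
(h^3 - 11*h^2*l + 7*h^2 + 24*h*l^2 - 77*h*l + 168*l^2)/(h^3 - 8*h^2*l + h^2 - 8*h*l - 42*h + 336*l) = (h - 3*l)/(h - 6)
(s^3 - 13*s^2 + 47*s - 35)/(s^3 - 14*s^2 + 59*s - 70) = (s - 1)/(s - 2)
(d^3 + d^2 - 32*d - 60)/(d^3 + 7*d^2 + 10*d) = (d - 6)/d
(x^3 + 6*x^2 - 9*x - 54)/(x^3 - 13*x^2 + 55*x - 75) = (x^2 + 9*x + 18)/(x^2 - 10*x + 25)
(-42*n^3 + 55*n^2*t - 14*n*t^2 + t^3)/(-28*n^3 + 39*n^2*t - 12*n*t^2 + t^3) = (-6*n + t)/(-4*n + t)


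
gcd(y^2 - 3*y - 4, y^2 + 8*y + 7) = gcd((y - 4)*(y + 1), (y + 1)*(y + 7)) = y + 1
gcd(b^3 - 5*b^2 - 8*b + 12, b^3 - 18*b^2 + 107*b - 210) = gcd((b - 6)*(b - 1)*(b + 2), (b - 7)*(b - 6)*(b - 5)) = b - 6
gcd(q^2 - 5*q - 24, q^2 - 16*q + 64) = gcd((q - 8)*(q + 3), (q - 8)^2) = q - 8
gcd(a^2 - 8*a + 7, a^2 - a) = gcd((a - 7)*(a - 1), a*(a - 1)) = a - 1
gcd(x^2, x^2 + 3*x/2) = x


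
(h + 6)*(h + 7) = h^2 + 13*h + 42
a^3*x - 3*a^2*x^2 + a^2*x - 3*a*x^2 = a*(a - 3*x)*(a*x + x)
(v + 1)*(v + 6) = v^2 + 7*v + 6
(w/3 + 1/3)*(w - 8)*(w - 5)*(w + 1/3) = w^4/3 - 35*w^3/9 + 23*w^2/3 + 49*w/3 + 40/9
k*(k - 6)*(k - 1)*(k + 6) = k^4 - k^3 - 36*k^2 + 36*k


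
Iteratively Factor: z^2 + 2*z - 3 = (z - 1)*(z + 3)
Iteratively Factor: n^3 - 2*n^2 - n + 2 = (n - 2)*(n^2 - 1) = (n - 2)*(n - 1)*(n + 1)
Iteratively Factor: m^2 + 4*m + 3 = (m + 1)*(m + 3)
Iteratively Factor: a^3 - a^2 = (a)*(a^2 - a) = a*(a - 1)*(a)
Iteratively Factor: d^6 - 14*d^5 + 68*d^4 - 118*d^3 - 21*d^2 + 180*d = (d - 5)*(d^5 - 9*d^4 + 23*d^3 - 3*d^2 - 36*d) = (d - 5)*(d - 3)*(d^4 - 6*d^3 + 5*d^2 + 12*d) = (d - 5)*(d - 3)^2*(d^3 - 3*d^2 - 4*d) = (d - 5)*(d - 4)*(d - 3)^2*(d^2 + d) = d*(d - 5)*(d - 4)*(d - 3)^2*(d + 1)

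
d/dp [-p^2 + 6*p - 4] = 6 - 2*p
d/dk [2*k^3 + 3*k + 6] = 6*k^2 + 3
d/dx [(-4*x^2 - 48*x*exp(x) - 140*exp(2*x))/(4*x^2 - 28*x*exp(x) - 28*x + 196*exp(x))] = (-(x^2 + 12*x*exp(x) + 35*exp(2*x))*(7*x*exp(x) - 2*x - 42*exp(x) + 7) + 2*(x^2 - 7*x*exp(x) - 7*x + 49*exp(x))*(-6*x*exp(x) - x - 35*exp(2*x) - 6*exp(x)))/(x^2 - 7*x*exp(x) - 7*x + 49*exp(x))^2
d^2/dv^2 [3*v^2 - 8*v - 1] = 6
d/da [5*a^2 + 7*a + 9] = 10*a + 7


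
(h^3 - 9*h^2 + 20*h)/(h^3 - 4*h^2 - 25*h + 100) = h/(h + 5)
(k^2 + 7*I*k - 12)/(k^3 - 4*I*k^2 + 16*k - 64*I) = (k + 3*I)/(k^2 - 8*I*k - 16)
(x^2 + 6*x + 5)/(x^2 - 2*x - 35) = (x + 1)/(x - 7)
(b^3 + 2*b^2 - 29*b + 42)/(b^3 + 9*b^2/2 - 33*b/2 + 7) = 2*(b - 3)/(2*b - 1)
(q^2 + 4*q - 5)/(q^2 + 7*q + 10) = (q - 1)/(q + 2)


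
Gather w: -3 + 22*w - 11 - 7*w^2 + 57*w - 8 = -7*w^2 + 79*w - 22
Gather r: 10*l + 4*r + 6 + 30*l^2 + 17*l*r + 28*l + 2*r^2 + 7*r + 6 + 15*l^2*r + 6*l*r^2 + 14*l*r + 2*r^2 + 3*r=30*l^2 + 38*l + r^2*(6*l + 4) + r*(15*l^2 + 31*l + 14) + 12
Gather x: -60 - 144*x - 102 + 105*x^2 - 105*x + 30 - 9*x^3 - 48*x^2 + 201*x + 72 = -9*x^3 + 57*x^2 - 48*x - 60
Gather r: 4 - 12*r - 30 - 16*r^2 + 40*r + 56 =-16*r^2 + 28*r + 30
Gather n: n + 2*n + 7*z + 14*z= 3*n + 21*z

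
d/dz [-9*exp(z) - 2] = -9*exp(z)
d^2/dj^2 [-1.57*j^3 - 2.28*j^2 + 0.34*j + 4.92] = -9.42*j - 4.56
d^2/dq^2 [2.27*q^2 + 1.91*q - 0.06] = 4.54000000000000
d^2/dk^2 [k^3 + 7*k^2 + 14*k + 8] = 6*k + 14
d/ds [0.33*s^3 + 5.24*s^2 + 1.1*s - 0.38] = 0.99*s^2 + 10.48*s + 1.1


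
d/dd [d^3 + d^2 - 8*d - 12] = 3*d^2 + 2*d - 8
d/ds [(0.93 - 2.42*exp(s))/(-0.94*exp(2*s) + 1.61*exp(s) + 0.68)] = (-2.2748*exp(2*s) + 1.7484*exp(s) - 3.1429)*exp(s)/(0.8836*exp(4*s) - 3.0268*exp(3*s) + 1.3137*exp(2*s) + 2.1896*exp(s) + 0.4624)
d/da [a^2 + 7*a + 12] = 2*a + 7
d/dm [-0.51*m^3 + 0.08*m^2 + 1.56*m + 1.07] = -1.53*m^2 + 0.16*m + 1.56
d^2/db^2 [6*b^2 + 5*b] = 12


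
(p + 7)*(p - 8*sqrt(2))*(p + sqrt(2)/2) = p^3 - 15*sqrt(2)*p^2/2 + 7*p^2 - 105*sqrt(2)*p/2 - 8*p - 56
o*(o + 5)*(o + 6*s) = o^3 + 6*o^2*s + 5*o^2 + 30*o*s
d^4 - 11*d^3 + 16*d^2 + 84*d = d*(d - 7)*(d - 6)*(d + 2)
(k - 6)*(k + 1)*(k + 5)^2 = k^4 + 5*k^3 - 31*k^2 - 185*k - 150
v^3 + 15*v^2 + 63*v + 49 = (v + 1)*(v + 7)^2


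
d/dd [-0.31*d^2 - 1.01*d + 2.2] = -0.62*d - 1.01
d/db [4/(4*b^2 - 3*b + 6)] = 4*(3 - 8*b)/(4*b^2 - 3*b + 6)^2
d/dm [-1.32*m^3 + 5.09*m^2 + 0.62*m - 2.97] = -3.96*m^2 + 10.18*m + 0.62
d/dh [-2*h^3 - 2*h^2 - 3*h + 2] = -6*h^2 - 4*h - 3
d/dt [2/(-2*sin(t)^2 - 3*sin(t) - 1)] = 2*(4*sin(t) + 3)*cos(t)/(2*sin(t)^2 + 3*sin(t) + 1)^2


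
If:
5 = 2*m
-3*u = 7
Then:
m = 5/2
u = -7/3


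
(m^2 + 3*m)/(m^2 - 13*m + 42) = m*(m + 3)/(m^2 - 13*m + 42)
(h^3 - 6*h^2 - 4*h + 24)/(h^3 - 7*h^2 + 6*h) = (h^2 - 4)/(h*(h - 1))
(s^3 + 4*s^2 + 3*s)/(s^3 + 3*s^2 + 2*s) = (s + 3)/(s + 2)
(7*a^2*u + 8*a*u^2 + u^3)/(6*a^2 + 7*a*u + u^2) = u*(7*a + u)/(6*a + u)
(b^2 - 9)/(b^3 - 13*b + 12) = (b + 3)/(b^2 + 3*b - 4)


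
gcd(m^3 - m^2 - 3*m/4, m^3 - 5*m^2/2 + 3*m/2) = m^2 - 3*m/2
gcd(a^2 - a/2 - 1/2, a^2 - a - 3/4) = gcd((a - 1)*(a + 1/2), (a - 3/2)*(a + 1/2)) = a + 1/2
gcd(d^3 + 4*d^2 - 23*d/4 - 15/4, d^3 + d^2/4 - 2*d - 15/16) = d^2 - d - 3/4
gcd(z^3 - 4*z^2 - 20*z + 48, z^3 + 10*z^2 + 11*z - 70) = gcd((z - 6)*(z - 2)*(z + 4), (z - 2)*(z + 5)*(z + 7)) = z - 2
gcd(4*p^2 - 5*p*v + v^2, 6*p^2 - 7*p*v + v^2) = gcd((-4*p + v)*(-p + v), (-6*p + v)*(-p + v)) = p - v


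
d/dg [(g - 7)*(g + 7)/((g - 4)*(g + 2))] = 2*(-g^2 + 41*g - 49)/(g^4 - 4*g^3 - 12*g^2 + 32*g + 64)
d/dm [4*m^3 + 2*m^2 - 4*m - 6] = 12*m^2 + 4*m - 4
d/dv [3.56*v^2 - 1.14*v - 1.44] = 7.12*v - 1.14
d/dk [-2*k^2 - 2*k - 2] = -4*k - 2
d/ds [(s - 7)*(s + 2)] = 2*s - 5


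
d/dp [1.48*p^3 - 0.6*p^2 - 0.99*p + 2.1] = 4.44*p^2 - 1.2*p - 0.99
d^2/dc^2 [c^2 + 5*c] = 2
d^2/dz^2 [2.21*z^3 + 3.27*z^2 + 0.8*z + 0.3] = 13.26*z + 6.54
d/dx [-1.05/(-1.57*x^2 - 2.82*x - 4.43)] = (-3.297*x - 2.961)/(1.57*x^2 + 2.82*x + 4.43)^2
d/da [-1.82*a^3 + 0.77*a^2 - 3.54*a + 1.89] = -5.46*a^2 + 1.54*a - 3.54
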